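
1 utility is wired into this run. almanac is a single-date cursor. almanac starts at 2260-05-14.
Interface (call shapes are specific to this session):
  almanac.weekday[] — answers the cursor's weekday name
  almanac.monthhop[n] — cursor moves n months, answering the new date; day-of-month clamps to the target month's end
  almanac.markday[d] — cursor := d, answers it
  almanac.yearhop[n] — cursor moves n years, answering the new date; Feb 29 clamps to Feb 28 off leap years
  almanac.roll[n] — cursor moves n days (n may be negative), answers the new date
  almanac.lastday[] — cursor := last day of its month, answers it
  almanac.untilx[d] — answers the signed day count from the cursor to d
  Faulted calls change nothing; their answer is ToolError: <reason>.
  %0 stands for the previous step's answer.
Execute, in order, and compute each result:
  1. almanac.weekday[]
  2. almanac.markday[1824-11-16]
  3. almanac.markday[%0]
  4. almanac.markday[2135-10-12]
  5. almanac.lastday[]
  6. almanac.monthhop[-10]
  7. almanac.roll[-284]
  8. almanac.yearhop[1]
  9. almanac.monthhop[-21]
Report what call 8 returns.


;; almanac.weekday() -> Monday
;; almanac.markday(d→1824-11-16) -> 1824-11-16
;; almanac.markday(d→%0) -> 1824-11-16
;; almanac.markday(d→2135-10-12) -> 2135-10-12
;; almanac.lastday() -> 2135-10-31
;; almanac.monthhop(n→-10) -> 2134-12-31
;; almanac.roll(n→-284) -> 2134-03-22
;; almanac.yearhop(n→1) -> 2135-03-22
;; almanac.monthhop(n→-21) -> 2133-06-22

Answer: 2135-03-22


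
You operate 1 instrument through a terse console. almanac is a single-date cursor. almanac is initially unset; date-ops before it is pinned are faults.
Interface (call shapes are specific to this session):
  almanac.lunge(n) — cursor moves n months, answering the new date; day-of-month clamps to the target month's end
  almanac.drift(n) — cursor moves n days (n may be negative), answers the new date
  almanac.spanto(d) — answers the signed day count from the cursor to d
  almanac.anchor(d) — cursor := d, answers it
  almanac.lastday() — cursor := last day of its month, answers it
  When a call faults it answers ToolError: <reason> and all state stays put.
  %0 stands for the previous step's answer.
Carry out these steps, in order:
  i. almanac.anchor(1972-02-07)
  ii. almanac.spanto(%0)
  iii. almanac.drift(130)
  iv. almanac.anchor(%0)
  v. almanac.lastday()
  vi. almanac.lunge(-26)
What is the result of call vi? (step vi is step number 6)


Answer: 1970-04-30

Derivation:
·→ almanac.anchor(d='1972-02-07')
·← 1972-02-07
·→ almanac.spanto(d='%0')
·← 0
·→ almanac.drift(n='130')
·← 1972-06-16
·→ almanac.anchor(d='%0')
·← 1972-06-16
·→ almanac.lastday()
·← 1972-06-30
·→ almanac.lunge(n='-26')
·← 1970-04-30


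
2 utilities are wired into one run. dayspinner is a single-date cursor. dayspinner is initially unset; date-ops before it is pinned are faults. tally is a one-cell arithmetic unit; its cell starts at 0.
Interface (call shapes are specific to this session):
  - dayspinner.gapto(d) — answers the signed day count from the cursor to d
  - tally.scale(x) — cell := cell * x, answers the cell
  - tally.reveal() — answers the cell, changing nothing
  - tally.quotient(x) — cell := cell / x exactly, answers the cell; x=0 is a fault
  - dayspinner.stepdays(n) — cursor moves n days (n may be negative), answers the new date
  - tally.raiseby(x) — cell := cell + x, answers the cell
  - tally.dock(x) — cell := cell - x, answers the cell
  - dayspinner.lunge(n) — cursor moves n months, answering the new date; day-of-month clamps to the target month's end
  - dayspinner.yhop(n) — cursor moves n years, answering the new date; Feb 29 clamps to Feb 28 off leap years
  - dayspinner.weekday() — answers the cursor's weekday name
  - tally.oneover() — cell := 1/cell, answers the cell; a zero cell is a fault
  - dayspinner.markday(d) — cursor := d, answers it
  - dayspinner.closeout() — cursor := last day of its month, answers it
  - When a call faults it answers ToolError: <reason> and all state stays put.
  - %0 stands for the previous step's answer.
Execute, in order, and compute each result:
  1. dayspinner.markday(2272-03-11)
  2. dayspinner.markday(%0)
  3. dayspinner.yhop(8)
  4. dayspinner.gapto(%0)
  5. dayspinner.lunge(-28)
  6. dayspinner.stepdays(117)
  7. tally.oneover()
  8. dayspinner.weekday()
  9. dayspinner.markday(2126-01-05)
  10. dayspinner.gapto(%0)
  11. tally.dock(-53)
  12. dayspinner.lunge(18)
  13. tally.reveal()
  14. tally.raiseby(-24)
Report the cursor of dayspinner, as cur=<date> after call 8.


Answer: cur=2278-03-08

Derivation:
CALL markday[d→2272-03-11]
RET  2272-03-11
CALL markday[d→%0]
RET  2272-03-11
CALL yhop[n→8]
RET  2280-03-11
CALL gapto[d→%0]
RET  0
CALL lunge[n→-28]
RET  2277-11-11
CALL stepdays[n→117]
RET  2278-03-08
CALL oneover[]
RET  ToolError: reciprocal of zero
CALL weekday[]
RET  Friday
CALL markday[d→2126-01-05]
RET  2126-01-05
CALL gapto[d→%0]
RET  0
CALL dock[x→-53]
RET  53
CALL lunge[n→18]
RET  2127-07-05
CALL reveal[]
RET  53
CALL raiseby[x→-24]
RET  29


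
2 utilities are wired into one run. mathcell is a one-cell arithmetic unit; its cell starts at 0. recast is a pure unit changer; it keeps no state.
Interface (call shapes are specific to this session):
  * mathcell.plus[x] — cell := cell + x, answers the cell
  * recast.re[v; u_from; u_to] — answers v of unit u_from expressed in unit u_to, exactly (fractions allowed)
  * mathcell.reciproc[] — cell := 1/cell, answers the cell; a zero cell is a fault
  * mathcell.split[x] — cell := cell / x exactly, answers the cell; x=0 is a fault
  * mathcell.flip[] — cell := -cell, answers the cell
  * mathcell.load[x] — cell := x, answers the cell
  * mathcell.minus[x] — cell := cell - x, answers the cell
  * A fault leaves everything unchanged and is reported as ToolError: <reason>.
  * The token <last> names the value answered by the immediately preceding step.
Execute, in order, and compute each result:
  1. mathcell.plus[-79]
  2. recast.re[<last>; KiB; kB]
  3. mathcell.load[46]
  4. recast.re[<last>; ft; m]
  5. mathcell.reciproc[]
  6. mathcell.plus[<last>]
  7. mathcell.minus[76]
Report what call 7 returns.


% plus -79
:: -79
% re <last> KiB kB
:: -10112/125
% load 46
:: 46
% re <last> ft m
:: 8763/625
% reciproc
:: 1/46
% plus <last>
:: 1/23
% minus 76
:: -1747/23

Answer: -1747/23


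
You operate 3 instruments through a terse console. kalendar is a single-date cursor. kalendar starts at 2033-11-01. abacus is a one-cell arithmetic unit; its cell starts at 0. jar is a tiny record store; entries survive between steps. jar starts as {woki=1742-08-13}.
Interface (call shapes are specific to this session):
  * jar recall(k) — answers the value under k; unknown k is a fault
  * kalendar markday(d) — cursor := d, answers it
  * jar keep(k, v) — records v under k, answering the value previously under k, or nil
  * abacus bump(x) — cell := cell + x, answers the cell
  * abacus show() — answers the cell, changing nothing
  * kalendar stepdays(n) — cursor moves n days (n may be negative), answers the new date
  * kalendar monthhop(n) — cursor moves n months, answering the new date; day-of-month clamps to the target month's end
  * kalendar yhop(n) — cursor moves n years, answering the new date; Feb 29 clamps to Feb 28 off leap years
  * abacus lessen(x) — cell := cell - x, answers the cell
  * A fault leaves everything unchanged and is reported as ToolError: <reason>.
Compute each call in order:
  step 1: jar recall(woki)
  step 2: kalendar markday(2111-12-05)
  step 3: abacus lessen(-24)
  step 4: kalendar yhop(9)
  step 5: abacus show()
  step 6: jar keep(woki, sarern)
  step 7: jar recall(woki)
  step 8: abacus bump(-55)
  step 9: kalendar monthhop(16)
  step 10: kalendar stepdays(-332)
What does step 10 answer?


> jar recall woki
[out] 1742-08-13
> kalendar markday 2111-12-05
[out] 2111-12-05
> abacus lessen -24
[out] 24
> kalendar yhop 9
[out] 2120-12-05
> abacus show
[out] 24
> jar keep woki sarern
[out] 1742-08-13
> jar recall woki
[out] sarern
> abacus bump -55
[out] -31
> kalendar monthhop 16
[out] 2122-04-05
> kalendar stepdays -332
[out] 2121-05-08

Answer: 2121-05-08


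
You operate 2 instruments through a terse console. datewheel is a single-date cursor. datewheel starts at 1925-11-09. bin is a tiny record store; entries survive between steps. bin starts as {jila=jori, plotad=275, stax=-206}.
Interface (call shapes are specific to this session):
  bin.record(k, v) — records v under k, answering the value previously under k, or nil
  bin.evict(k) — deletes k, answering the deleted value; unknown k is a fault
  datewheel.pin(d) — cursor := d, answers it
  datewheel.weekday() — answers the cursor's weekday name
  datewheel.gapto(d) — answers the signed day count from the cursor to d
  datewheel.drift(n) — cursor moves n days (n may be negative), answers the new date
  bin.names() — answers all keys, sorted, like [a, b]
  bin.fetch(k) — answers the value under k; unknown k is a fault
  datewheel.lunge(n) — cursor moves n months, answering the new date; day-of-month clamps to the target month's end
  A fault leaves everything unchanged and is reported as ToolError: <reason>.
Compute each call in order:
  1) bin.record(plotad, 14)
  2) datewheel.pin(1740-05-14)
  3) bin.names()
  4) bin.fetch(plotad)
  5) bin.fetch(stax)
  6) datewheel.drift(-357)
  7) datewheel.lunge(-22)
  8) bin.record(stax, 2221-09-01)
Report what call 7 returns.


Answer: 1737-07-23

Derivation:
~$ record k: plotad v: 14
[out] 275
~$ pin d: 1740-05-14
[out] 1740-05-14
~$ names
[out] [jila, plotad, stax]
~$ fetch k: plotad
[out] 14
~$ fetch k: stax
[out] -206
~$ drift n: -357
[out] 1739-05-23
~$ lunge n: -22
[out] 1737-07-23
~$ record k: stax v: 2221-09-01
[out] -206


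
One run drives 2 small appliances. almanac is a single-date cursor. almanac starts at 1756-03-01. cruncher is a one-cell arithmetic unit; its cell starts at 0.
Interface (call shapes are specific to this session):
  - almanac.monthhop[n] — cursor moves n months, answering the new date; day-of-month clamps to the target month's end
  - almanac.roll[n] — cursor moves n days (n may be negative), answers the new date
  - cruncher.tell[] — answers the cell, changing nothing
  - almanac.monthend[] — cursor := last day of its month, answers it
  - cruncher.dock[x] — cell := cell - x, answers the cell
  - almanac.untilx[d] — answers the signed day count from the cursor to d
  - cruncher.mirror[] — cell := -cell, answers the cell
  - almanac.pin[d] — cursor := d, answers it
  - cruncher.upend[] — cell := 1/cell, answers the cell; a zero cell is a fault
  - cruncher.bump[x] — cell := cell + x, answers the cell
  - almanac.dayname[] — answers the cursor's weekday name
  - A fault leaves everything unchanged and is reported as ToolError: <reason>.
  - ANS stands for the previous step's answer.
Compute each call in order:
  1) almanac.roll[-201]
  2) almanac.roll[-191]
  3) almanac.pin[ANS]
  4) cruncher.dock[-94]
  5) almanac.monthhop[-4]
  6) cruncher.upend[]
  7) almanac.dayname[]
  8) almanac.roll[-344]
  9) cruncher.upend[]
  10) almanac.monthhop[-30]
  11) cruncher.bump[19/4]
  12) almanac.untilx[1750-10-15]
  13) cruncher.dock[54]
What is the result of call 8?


Answer: 1753-10-24

Derivation:
→ almanac.roll(n: -201)
← 1755-08-13
→ almanac.roll(n: -191)
← 1755-02-03
→ almanac.pin(d: ANS)
← 1755-02-03
→ cruncher.dock(x: -94)
← 94
→ almanac.monthhop(n: -4)
← 1754-10-03
→ cruncher.upend()
← 1/94
→ almanac.dayname()
← Thursday
→ almanac.roll(n: -344)
← 1753-10-24
→ cruncher.upend()
← 94
→ almanac.monthhop(n: -30)
← 1751-04-24
→ cruncher.bump(x: 19/4)
← 395/4
→ almanac.untilx(d: 1750-10-15)
← -191
→ cruncher.dock(x: 54)
← 179/4


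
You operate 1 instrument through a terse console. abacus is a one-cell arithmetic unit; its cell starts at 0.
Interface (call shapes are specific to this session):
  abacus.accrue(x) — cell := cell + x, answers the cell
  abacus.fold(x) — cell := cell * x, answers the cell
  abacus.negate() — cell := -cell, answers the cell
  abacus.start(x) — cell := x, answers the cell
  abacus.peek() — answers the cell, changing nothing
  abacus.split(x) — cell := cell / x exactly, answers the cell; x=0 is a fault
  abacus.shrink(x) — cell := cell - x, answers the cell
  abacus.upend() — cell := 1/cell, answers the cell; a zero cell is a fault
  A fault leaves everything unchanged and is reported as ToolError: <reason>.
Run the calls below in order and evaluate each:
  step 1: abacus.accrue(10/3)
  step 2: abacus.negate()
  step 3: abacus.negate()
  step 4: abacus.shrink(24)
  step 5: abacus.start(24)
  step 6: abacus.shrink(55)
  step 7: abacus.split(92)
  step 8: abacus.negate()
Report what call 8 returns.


// 1. accrue(x='10/3') => 10/3
// 2. negate() => -10/3
// 3. negate() => 10/3
// 4. shrink(x='24') => -62/3
// 5. start(x='24') => 24
// 6. shrink(x='55') => -31
// 7. split(x='92') => -31/92
// 8. negate() => 31/92

Answer: 31/92


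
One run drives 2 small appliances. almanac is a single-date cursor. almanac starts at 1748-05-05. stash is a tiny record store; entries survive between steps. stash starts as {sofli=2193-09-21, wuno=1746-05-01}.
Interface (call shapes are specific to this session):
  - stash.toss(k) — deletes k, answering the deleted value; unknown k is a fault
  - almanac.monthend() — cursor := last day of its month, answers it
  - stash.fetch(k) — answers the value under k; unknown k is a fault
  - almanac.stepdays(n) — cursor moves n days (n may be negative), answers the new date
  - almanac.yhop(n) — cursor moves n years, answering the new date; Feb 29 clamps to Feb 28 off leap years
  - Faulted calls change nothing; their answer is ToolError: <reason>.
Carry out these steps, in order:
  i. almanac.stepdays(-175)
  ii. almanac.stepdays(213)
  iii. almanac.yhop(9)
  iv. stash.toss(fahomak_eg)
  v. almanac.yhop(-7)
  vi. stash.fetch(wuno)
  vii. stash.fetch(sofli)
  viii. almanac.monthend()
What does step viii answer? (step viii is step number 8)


Answer: 1750-06-30

Derivation:
~$ almanac.stepdays n→-175
  1747-11-12
~$ almanac.stepdays n→213
  1748-06-12
~$ almanac.yhop n→9
  1757-06-12
~$ stash.toss k→fahomak_eg
  ToolError: no such key fahomak_eg
~$ almanac.yhop n→-7
  1750-06-12
~$ stash.fetch k→wuno
  1746-05-01
~$ stash.fetch k→sofli
  2193-09-21
~$ almanac.monthend
  1750-06-30


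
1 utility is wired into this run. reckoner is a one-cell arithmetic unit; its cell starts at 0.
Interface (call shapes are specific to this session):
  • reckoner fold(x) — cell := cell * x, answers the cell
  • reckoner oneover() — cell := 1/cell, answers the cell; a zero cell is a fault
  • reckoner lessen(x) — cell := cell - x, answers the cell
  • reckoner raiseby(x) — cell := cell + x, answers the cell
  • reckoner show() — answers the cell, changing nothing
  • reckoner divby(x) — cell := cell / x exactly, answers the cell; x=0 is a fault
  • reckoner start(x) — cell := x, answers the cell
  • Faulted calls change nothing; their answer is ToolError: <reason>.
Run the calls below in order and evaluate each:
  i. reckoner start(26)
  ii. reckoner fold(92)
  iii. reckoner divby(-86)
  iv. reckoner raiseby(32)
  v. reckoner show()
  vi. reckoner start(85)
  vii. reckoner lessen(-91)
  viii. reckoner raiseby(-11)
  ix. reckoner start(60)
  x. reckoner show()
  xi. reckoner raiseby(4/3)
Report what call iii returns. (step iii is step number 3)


Answer: -1196/43

Derivation:
Invoking reckoner start on x→26: 26.
Now I run reckoner fold on x→92, and observe 2392.
I try reckoner divby on x→-86, → -1196/43.
Now I run reckoner raiseby on x→32, and see 180/43.
I invoke reckoner show(): 180/43.
I call reckoner start on x→85: 85.
Invoking reckoner lessen on x→-91: 176.
I try reckoner raiseby on x→-11, and see 165.
I invoke reckoner start on x→60, which returns 60.
Invoking reckoner show: 60.
Invoking reckoner raiseby on x→4/3, giving 184/3.


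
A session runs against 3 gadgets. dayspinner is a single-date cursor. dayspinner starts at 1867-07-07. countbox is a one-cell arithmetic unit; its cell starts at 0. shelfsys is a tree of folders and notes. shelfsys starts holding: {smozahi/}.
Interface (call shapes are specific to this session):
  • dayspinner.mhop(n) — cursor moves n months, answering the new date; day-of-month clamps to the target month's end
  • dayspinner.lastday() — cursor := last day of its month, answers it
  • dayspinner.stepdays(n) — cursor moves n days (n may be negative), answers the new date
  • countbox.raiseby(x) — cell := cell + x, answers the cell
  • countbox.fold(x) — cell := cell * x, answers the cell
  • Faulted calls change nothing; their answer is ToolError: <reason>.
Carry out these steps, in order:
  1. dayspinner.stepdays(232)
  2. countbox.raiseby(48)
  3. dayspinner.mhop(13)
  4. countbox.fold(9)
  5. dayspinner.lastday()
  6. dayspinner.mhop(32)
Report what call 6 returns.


>>> dayspinner.stepdays n=232
  1868-02-24
>>> countbox.raiseby x=48
  48
>>> dayspinner.mhop n=13
  1869-03-24
>>> countbox.fold x=9
  432
>>> dayspinner.lastday
  1869-03-31
>>> dayspinner.mhop n=32
  1871-11-30

Answer: 1871-11-30


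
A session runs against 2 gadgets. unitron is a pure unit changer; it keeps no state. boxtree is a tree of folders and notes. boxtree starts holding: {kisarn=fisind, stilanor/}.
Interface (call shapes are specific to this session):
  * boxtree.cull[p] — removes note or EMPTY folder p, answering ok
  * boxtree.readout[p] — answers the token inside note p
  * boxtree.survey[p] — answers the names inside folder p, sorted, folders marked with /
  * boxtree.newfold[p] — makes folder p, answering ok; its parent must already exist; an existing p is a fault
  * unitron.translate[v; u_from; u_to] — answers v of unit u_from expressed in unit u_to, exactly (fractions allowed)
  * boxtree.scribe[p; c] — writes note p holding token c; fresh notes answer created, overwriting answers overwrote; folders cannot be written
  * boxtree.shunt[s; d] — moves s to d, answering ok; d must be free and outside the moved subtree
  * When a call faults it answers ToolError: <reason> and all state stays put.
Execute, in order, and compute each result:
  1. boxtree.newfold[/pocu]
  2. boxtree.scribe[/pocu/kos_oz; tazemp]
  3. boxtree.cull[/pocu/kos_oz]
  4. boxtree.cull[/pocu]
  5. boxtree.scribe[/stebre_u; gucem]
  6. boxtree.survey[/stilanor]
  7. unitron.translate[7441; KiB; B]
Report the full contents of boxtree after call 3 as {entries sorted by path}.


Answer: {kisarn=fisind, pocu/, stilanor/}

Derivation:
Invoking newfold(p=/pocu), giving ok.
I call scribe(p=/pocu/kos_oz, c=tazemp), and get created.
Next I call cull(p=/pocu/kos_oz), — result: ok.
Next I call cull(p=/pocu), → ok.
I call scribe(p=/stebre_u, c=gucem), and get created.
I run survey(p=/stilanor): [].
Next I call translate(v=7441, u_from=KiB, u_to=B), which returns 7619584.


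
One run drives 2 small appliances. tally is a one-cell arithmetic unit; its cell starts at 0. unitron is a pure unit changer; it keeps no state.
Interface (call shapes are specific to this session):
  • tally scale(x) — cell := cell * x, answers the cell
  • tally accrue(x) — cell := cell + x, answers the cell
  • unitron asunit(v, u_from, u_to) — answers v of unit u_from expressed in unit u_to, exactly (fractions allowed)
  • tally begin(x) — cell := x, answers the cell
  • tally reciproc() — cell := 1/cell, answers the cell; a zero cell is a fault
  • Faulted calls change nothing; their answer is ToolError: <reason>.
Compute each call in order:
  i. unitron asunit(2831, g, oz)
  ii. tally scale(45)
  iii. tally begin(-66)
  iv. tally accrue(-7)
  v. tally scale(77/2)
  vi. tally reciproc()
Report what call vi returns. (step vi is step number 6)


I use unitron asunit using v='2831', u_from='g', u_to='oz', and see 4529600000/45359237.
Using tally scale using x='45', → 0.
Then tally begin using x='-66', yielding -66.
I run tally accrue using x='-7': -73.
I use tally scale using x='77/2': -5621/2.
I try tally reciproc, → -2/5621.

Answer: -2/5621


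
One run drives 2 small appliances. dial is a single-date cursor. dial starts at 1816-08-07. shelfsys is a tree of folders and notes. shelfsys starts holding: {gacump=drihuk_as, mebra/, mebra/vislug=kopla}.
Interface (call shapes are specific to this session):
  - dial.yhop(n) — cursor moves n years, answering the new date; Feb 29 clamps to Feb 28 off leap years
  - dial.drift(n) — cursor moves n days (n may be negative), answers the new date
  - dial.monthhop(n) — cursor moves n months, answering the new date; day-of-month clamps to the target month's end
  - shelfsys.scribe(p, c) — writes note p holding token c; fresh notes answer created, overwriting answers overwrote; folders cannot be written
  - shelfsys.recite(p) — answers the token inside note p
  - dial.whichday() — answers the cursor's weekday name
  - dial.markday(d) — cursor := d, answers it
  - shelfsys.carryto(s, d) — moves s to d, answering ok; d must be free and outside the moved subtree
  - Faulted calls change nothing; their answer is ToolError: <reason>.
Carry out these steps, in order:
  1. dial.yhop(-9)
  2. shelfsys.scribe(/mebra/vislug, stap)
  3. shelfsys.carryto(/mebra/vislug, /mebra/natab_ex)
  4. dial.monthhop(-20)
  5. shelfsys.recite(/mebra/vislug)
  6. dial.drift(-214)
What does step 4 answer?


Answer: 1805-12-07

Derivation:
# yhop(n→-9) : 1807-08-07
# scribe(p→/mebra/vislug, c→stap) : overwrote
# carryto(s→/mebra/vislug, d→/mebra/natab_ex) : ok
# monthhop(n→-20) : 1805-12-07
# recite(p→/mebra/vislug) : ToolError: not found
# drift(n→-214) : 1805-05-07


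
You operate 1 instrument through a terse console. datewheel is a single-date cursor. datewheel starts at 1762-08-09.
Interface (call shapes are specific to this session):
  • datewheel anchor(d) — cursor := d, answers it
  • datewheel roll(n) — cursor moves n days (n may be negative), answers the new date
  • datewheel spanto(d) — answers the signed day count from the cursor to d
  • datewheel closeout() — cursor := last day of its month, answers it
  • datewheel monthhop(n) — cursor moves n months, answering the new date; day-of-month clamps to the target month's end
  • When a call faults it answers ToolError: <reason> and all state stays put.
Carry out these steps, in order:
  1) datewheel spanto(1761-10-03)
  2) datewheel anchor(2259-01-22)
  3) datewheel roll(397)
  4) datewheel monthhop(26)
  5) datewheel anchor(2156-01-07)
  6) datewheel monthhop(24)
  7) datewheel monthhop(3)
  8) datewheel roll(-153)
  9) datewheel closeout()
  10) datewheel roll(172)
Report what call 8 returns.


Answer: 2157-11-05

Derivation:
Now I run datewheel spanto with d: 1761-10-03, → -310.
Invoking datewheel anchor with d: 2259-01-22, — result: 2259-01-22.
I try datewheel roll with n: 397, and get 2260-02-23.
I try datewheel monthhop with n: 26, yielding 2262-04-23.
Calling datewheel anchor with d: 2156-01-07, giving 2156-01-07.
I try datewheel monthhop with n: 24, which returns 2158-01-07.
I use datewheel monthhop with n: 3, giving 2158-04-07.
Calling datewheel roll with n: -153, — result: 2157-11-05.
Invoking datewheel closeout(), giving 2157-11-30.
Invoking datewheel roll with n: 172, and observe 2158-05-21.


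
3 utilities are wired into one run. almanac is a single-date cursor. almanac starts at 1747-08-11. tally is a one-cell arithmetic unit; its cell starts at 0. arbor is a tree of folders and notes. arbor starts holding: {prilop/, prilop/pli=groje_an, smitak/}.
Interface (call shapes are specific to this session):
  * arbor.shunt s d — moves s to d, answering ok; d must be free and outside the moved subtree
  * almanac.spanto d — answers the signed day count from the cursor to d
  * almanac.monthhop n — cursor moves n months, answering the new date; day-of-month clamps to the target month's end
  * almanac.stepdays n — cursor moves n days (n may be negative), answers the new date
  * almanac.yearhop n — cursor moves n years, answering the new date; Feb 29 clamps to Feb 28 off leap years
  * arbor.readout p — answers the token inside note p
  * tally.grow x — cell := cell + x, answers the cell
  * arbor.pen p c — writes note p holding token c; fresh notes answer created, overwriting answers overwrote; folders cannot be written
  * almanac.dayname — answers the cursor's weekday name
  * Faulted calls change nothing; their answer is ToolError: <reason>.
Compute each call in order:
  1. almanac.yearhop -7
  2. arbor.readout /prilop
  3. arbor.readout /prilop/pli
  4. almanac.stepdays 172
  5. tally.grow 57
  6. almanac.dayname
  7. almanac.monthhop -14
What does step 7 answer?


Now I run yearhop(n='-7'), giving 1740-08-11.
Calling readout(p='/prilop'), and observe ToolError: is a directory.
Then readout(p='/prilop/pli'), and get groje_an.
I run stepdays(n='172'), → 1741-01-30.
I invoke grow(x='57'), and observe 57.
Now I run dayname(), → Monday.
Then monthhop(n='-14'), — result: 1739-11-30.

Answer: 1739-11-30


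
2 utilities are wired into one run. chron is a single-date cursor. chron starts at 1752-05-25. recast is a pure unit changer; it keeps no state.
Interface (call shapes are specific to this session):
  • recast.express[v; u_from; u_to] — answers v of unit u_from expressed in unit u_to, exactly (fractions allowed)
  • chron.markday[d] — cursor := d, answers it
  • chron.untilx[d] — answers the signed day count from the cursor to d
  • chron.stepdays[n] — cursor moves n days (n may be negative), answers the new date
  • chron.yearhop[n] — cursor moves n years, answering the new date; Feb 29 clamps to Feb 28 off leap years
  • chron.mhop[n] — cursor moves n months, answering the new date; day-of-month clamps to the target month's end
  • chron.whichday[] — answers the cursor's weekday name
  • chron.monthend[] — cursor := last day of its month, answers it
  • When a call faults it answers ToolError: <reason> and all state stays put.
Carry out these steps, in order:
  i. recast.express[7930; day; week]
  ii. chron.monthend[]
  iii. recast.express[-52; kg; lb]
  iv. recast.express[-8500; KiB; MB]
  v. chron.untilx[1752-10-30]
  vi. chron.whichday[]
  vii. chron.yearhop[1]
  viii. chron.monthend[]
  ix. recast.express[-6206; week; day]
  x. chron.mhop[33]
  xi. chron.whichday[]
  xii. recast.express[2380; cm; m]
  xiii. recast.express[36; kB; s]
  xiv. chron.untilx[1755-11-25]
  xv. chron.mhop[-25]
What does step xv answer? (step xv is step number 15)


Calling recast.express with v='7930', u_from='day', u_to='week', and get 7930/7.
I use chron.monthend(), giving 1752-05-31.
Calling recast.express with v='-52', u_from='kg', u_to='lb', and get -5200000000/45359237.
Next I call recast.express with v='-8500', u_from='KiB', u_to='MB', and observe -1088/125.
Using chron.untilx with d='1752-10-30', and get 152.
I invoke chron.whichday(), and get Wednesday.
Using chron.yearhop with n='1', yielding 1753-05-31.
Next I call chron.monthend, giving 1753-05-31.
I invoke recast.express with v='-6206', u_from='week', u_to='day', — result: -43442.
Next I call chron.mhop with n='33': 1756-02-29.
Using chron.whichday, giving Sunday.
Calling recast.express with v='2380', u_from='cm', u_to='m', yielding 119/5.
I try recast.express with v='36', u_from='kB', u_to='s', — result: ToolError: incompatible units.
I run chron.untilx with d='1755-11-25', giving -96.
I call chron.mhop with n='-25', — result: 1754-01-29.

Answer: 1754-01-29


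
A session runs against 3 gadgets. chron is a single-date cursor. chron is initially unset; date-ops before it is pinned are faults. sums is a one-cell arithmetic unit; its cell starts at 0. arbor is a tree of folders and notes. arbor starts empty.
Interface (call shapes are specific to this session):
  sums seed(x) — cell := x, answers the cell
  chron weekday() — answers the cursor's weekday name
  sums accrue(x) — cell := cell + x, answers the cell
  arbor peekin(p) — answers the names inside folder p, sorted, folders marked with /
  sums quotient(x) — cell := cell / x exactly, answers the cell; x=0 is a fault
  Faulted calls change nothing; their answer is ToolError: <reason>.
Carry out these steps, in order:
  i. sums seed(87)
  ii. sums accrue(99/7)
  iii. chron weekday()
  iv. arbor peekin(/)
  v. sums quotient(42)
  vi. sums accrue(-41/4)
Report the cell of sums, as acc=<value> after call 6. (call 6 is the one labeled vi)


Answer: acc=-1537/196

Derivation:
Step: sums seed[x→87]
Result: 87
Step: sums accrue[x→99/7]
Result: 708/7
Step: chron weekday[]
Result: ToolError: no date set
Step: arbor peekin[p→/]
Result: []
Step: sums quotient[x→42]
Result: 118/49
Step: sums accrue[x→-41/4]
Result: -1537/196


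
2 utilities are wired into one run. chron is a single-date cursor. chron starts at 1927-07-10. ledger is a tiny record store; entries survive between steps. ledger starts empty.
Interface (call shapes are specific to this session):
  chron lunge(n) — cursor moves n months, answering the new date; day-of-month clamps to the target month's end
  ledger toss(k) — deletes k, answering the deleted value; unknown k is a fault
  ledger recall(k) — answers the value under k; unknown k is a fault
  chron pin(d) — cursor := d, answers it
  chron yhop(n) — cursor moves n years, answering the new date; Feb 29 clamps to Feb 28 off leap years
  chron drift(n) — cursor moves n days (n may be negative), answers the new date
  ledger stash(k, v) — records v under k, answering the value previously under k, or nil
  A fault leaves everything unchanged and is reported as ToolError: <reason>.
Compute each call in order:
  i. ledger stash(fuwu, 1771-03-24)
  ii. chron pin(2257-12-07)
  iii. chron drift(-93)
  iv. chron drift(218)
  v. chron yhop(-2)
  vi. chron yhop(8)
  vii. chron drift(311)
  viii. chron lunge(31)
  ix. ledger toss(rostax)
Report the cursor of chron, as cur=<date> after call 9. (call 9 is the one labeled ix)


Answer: cur=2267-09-16

Derivation:
==> ledger stash(k: fuwu, v: 1771-03-24)
<== nil
==> chron pin(d: 2257-12-07)
<== 2257-12-07
==> chron drift(n: -93)
<== 2257-09-05
==> chron drift(n: 218)
<== 2258-04-11
==> chron yhop(n: -2)
<== 2256-04-11
==> chron yhop(n: 8)
<== 2264-04-11
==> chron drift(n: 311)
<== 2265-02-16
==> chron lunge(n: 31)
<== 2267-09-16
==> ledger toss(k: rostax)
<== ToolError: no such key rostax


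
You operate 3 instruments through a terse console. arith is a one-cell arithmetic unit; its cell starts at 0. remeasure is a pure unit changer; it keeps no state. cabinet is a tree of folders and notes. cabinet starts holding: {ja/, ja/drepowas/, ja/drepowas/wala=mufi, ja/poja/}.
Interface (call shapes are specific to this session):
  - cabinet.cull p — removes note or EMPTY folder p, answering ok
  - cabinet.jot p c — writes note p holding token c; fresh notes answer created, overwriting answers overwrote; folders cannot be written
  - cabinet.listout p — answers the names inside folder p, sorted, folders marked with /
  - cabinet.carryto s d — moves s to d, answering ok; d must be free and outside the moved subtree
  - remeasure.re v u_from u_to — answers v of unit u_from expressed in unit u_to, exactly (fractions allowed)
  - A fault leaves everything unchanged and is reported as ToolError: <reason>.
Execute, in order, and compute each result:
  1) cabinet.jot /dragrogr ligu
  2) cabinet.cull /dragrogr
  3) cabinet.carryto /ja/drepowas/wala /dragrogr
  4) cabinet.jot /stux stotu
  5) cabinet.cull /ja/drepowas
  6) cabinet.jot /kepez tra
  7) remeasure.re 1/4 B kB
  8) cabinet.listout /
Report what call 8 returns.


==> jot(p→/dragrogr, c→ligu)
<== created
==> cull(p→/dragrogr)
<== ok
==> carryto(s→/ja/drepowas/wala, d→/dragrogr)
<== ok
==> jot(p→/stux, c→stotu)
<== created
==> cull(p→/ja/drepowas)
<== ok
==> jot(p→/kepez, c→tra)
<== created
==> re(v→1/4, u_from→B, u_to→kB)
<== 1/4000
==> listout(p→/)
<== [dragrogr, ja/, kepez, stux]

Answer: [dragrogr, ja/, kepez, stux]


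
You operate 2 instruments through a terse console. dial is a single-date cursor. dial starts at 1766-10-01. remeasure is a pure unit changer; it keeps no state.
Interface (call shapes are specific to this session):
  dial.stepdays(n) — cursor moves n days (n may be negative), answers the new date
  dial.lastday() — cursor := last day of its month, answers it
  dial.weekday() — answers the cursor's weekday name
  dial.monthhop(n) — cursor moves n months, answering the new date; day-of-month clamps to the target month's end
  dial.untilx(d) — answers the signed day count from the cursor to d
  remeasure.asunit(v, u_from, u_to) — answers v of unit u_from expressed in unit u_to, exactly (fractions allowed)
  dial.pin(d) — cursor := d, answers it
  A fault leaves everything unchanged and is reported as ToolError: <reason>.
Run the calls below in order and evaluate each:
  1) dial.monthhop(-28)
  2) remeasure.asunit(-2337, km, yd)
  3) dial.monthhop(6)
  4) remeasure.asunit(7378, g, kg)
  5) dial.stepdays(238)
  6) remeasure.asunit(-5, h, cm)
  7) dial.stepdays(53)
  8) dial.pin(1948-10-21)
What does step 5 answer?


Answer: 1765-07-27

Derivation:
→ dial.monthhop(-28)
← 1764-06-01
→ remeasure.asunit(-2337, km, yd)
← -973750000/381
→ dial.monthhop(6)
← 1764-12-01
→ remeasure.asunit(7378, g, kg)
← 3689/500
→ dial.stepdays(238)
← 1765-07-27
→ remeasure.asunit(-5, h, cm)
← ToolError: incompatible units
→ dial.stepdays(53)
← 1765-09-18
→ dial.pin(1948-10-21)
← 1948-10-21


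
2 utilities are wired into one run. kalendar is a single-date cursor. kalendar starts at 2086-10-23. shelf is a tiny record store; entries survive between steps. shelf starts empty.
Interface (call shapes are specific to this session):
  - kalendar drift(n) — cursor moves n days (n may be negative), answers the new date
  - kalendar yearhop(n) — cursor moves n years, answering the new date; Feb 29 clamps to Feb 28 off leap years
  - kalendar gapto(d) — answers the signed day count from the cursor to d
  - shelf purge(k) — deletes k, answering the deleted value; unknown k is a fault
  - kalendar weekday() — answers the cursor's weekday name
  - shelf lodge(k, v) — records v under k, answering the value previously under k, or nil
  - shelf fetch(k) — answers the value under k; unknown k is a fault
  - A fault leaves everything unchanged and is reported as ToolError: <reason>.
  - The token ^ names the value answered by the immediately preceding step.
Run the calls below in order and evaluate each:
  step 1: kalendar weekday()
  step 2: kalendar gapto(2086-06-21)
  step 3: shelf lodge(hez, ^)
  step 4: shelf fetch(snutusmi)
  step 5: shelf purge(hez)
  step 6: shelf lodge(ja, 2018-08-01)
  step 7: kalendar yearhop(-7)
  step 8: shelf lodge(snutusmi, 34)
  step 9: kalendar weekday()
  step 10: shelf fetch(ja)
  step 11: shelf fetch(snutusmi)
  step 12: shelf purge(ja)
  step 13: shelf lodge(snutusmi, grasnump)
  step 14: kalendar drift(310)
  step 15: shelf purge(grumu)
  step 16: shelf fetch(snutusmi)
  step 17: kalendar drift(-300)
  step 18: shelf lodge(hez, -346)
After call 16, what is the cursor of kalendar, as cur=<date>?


% kalendar weekday
:: Wednesday
% kalendar gapto d='2086-06-21'
:: -124
% shelf lodge k='hez' v='^'
:: nil
% shelf fetch k='snutusmi'
:: ToolError: no such key snutusmi
% shelf purge k='hez'
:: -124
% shelf lodge k='ja' v='2018-08-01'
:: nil
% kalendar yearhop n='-7'
:: 2079-10-23
% shelf lodge k='snutusmi' v='34'
:: nil
% kalendar weekday
:: Monday
% shelf fetch k='ja'
:: 2018-08-01
% shelf fetch k='snutusmi'
:: 34
% shelf purge k='ja'
:: 2018-08-01
% shelf lodge k='snutusmi' v='grasnump'
:: 34
% kalendar drift n='310'
:: 2080-08-28
% shelf purge k='grumu'
:: ToolError: no such key grumu
% shelf fetch k='snutusmi'
:: grasnump
% kalendar drift n='-300'
:: 2079-11-02
% shelf lodge k='hez' v='-346'
:: nil

Answer: cur=2080-08-28


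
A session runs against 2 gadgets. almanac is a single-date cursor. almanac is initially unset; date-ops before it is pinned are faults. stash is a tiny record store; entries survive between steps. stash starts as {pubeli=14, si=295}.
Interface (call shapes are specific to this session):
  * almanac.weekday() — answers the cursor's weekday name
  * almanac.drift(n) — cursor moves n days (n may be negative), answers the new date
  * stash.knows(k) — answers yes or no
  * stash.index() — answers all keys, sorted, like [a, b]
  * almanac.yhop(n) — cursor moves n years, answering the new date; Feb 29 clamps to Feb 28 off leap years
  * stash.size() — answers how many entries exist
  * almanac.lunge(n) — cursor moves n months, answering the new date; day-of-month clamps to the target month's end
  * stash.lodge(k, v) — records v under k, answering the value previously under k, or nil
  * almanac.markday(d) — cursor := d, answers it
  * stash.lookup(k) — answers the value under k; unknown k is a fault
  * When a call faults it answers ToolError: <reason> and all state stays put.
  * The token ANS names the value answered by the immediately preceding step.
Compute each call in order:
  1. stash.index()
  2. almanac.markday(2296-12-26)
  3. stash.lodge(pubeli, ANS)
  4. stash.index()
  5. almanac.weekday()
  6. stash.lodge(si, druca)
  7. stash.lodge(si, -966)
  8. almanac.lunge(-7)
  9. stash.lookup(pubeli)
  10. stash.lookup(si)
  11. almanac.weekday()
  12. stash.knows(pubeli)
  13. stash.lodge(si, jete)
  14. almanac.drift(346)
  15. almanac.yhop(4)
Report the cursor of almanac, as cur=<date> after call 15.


Using stash.index(), — result: [pubeli, si].
Calling almanac.markday with d: 2296-12-26, and get 2296-12-26.
Using stash.lodge with k: pubeli, v: ANS, and see 14.
I invoke stash.index(), → [pubeli, si].
Next I call almanac.weekday, → Saturday.
Calling stash.lodge with k: si, v: druca, which returns 295.
Using stash.lodge with k: si, v: -966, yielding druca.
I try almanac.lunge with n: -7, which returns 2296-05-26.
Invoking stash.lookup with k: pubeli, giving 2296-12-26.
Now I run stash.lookup with k: si, yielding -966.
I run almanac.weekday, and see Tuesday.
I invoke stash.knows with k: pubeli, and get yes.
Invoking stash.lodge with k: si, v: jete, yielding -966.
Then almanac.drift with n: 346, which returns 2297-05-07.
I use almanac.yhop with n: 4, and see 2301-05-07.

Answer: cur=2301-05-07


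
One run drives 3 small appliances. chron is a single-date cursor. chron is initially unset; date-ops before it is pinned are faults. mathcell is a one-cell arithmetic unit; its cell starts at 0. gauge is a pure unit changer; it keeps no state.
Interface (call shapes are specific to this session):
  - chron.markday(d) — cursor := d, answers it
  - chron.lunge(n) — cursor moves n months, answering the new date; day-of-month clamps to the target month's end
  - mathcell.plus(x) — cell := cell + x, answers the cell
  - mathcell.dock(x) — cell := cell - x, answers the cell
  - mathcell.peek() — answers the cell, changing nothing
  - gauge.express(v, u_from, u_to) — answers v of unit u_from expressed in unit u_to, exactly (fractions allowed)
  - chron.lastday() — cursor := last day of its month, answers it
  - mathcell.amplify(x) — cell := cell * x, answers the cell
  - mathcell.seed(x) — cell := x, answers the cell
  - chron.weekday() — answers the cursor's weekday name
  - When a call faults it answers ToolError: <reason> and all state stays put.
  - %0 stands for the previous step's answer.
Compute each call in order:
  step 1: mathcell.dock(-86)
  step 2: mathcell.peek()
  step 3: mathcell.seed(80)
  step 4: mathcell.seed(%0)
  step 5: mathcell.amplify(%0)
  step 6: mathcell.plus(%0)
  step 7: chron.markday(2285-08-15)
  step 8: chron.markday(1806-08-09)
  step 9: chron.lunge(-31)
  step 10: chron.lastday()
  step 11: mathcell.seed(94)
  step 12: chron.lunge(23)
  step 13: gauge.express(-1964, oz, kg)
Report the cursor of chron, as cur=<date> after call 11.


Answer: cur=1804-01-31

Derivation:
[in] dock x=-86
= 86
[in] peek
= 86
[in] seed x=80
= 80
[in] seed x=%0
= 80
[in] amplify x=%0
= 6400
[in] plus x=%0
= 12800
[in] markday d=2285-08-15
= 2285-08-15
[in] markday d=1806-08-09
= 1806-08-09
[in] lunge n=-31
= 1804-01-09
[in] lastday
= 1804-01-31
[in] seed x=94
= 94
[in] lunge n=23
= 1805-12-31
[in] express v=-1964 u_from=oz u_to=kg
= -22271385367/400000000
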